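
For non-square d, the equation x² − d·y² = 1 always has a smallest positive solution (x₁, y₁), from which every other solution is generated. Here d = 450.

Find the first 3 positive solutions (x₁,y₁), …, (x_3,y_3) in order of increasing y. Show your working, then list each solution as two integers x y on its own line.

19601 924
768398401 36222648
30122754096401 1420000245972

√450 → a₀=21, period (4,1,2,4,2,1,4,42); ℓ=8 even so k=7
k=0  a_k=21  p_k/q_k = 21/1
k=1  a_k=4  p_k/q_k = 85/4
k=2  a_k=1  p_k/q_k = 106/5
k=3  a_k=2  p_k/q_k = 297/14
…
k=5  a_k=2  p_k/q_k = 2885/136
k=6  a_k=1  p_k/q_k = 4179/197
k=7  a_k=4  p_k/q_k = 19601/924
(x₁, y₁) = (19601, 924);  19601² − 450·924² = 1 ✓
(19601+924√450)^2 = 768398401 + 36222648√450
(19601+924√450)^3 = 30122754096401 + 1420000245972√450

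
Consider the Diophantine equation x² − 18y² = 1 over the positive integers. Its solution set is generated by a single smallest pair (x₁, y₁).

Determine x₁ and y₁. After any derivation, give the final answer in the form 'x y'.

√18 = [4; 4,8, …], period ℓ=2 (even) → k=1
i=0: a=4 ⇒ p=4, q=1
i=1: a=4 ⇒ p=17, q=4
fundamental: x₁=17, y₁=4  (since 289 − 18·16 = 1)

17 4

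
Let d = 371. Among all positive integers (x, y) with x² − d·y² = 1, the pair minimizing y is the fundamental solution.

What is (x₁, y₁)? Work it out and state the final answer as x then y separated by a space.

1695 88

√371 → a₀=19, period (3,1,4,1,3,38); ℓ=6 even so k=5
k=0  a_k=19  p_k/q_k = 19/1
…
k=3  a_k=4  p_k/q_k = 366/19
k=4  a_k=1  p_k/q_k = 443/23
k=5  a_k=3  p_k/q_k = 1695/88
→ (1695, 88).  Check: 1695²=2873025, 371·88²=2873024, difference 1.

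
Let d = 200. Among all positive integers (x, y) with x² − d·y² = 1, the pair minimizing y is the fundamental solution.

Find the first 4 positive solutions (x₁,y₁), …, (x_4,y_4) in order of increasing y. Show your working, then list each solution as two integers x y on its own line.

[14; 7,28] for √200; ℓ=2 ⇒ convergent index 1
i=0: a=14 ⇒ p=14, q=1
i=1: a=7 ⇒ p=99, q=7
fundamental: x₁=99, y₁=7  (since 9801 − 200·49 = 1)
k=2:  x_2 = 99·99+200·7·7 = 19601,  y_2 = 99·7+7·99 = 1386
k=3:  x_3 = 99·19601+200·7·1386 = 3880899,  y_3 = 99·1386+7·19601 = 274421
k=4:  x_4 = 99·3880899+200·7·274421 = 768398401,  y_4 = 99·274421+7·3880899 = 54333972

99 7
19601 1386
3880899 274421
768398401 54333972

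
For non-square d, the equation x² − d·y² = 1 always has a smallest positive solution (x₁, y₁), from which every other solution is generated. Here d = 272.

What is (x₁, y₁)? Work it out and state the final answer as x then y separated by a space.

33 2

d=272: √d = [16; 2,32] (ℓ=2, even), read p_1/q_1
a_0=16:  p_0=16·1+0=16,  q_0=16·0+1=1
a_1=2:  p_1=2·16+1=33,  q_1=2·1+0=2
fundamental: x₁=33, y₁=2  (since 1089 − 272·4 = 1)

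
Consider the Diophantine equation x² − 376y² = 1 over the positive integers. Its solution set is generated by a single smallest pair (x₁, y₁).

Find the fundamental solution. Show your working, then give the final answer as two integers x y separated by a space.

2143295 110532

[19; 2,1,1,3,1,…,1,2,38] for √376; ℓ=16 ⇒ convergent index 15
i=0: a=19 ⇒ p=19, q=1
…
i=3: a=1 ⇒ p=97, q=5
i=4: a=3 ⇒ p=349, q=18
i=5: a=1 ⇒ p=446, q=23
…
i=7: a=2 ⇒ p=2928, q=151
…
i=9: a=2 ⇒ p=28834, q=1487
i=10: a=2 ⇒ p=70621, q=3642
…
i=12: a=3 ⇒ p=368986, q=19029
…
i=14: a=1 ⇒ p=837427, q=43187
i=15: a=2 ⇒ p=2143295, q=110532
→ (2143295, 110532).  Check: 2143295²=4593713457025, 376·110532²=4593713457024, difference 1.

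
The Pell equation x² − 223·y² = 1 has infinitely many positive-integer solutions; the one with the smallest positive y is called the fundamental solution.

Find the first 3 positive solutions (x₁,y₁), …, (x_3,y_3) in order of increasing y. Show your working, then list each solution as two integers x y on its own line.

d=223: √d = [14; 1,13,1,28] (ℓ=4, even), read p_3/q_3
k=0  a_k=14  p_k/q_k = 14/1
k=1  a_k=1  p_k/q_k = 15/1
k=2  a_k=13  p_k/q_k = 209/14
k=3  a_k=1  p_k/q_k = 224/15
→ (224, 15).  Check: 224²=50176, 223·15²=50175, difference 1.
n=2: (224,15)∘(224,15) = (224·224+223·15·15, 224·15+15·224) = (100351,6720)
n=3: (100351,6720)∘(224,15) = (224·100351+223·15·6720, 224·6720+15·100351) = (44957024,3010545)

224 15
100351 6720
44957024 3010545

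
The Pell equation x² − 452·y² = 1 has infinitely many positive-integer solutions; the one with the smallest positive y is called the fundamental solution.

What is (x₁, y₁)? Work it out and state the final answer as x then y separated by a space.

√452 → a₀=21, period (3,1,5,3,10,3,5,1,3,42); ℓ=10 even so k=9
step 0: (21, 1)  from 21·(1,0) + (0,1)
…
step 2: (85, 4)  from 1·(64,3) + (21,1)
step 3: (489, 23)  from 5·(85,4) + (64,3)
step 4: (1552, 73)  from 3·(489,23) + (85,4)
step 5: (16009, 753)  from 10·(1552,73) + (489,23)
step 6: (49579, 2332)  from 3·(16009,753) + (1552,73)
step 7: (263904, 12413)  from 5·(49579,2332) + (16009,753)
step 8: (313483, 14745)  from 1·(263904,12413) + (49579,2332)
step 9: (1204353, 56648)  from 3·(313483,14745) + (263904,12413)
→ (1204353, 56648).  Check: 1204353²=1450466148609, 452·56648²=1450466148608, difference 1.

1204353 56648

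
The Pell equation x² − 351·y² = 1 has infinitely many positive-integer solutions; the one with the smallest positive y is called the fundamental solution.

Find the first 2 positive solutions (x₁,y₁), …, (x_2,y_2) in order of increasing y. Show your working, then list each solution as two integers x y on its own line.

62425 3332
7793761249 416000200

√351 → a₀=18, period (1,2,1,3,2,2,2,3,1,2,1,36); ℓ=12 even so k=11
k=0  a_k=18  p_k/q_k = 18/1
k=1  a_k=1  p_k/q_k = 19/1
k=2  a_k=2  p_k/q_k = 56/3
k=3  a_k=1  p_k/q_k = 75/4
k=4  a_k=3  p_k/q_k = 281/15
k=5  a_k=2  p_k/q_k = 637/34
…
k=8  a_k=3  p_k/q_k = 12796/683
k=9  a_k=1  p_k/q_k = 16543/883
k=10  a_k=2  p_k/q_k = 45882/2449
k=11  a_k=1  p_k/q_k = 62425/3332
→ (62425, 3332).  Check: 62425²=3896880625, 351·3332²=3896880624, difference 1.
n=2: (62425,3332)∘(62425,3332) = (62425·62425+351·3332·3332, 62425·3332+3332·62425) = (7793761249,416000200)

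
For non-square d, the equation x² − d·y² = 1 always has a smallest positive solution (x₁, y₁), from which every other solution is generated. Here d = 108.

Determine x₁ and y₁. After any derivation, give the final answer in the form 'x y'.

[10; 2,1,1,4,1,1,2,20] for √108; ℓ=8 ⇒ convergent index 7
k=0  a_k=10  p_k/q_k = 10/1
k=1  a_k=2  p_k/q_k = 21/2
k=2  a_k=1  p_k/q_k = 31/3
k=3  a_k=1  p_k/q_k = 52/5
…
k=6  a_k=1  p_k/q_k = 530/51
k=7  a_k=2  p_k/q_k = 1351/130
→ (1351, 130).  Check: 1351²=1825201, 108·130²=1825200, difference 1.

1351 130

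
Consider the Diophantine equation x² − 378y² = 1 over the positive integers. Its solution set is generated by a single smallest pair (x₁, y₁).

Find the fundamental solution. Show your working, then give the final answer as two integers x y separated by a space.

[19; 2,3,1,4,1,3,2,38] for √378; ℓ=8 ⇒ convergent index 7
k=0  a_k=19  p_k/q_k = 19/1
…
k=3  a_k=1  p_k/q_k = 175/9
…
k=6  a_k=3  p_k/q_k = 3869/199
k=7  a_k=2  p_k/q_k = 8749/450
→ (8749, 450).  Check: 8749²=76545001, 378·450²=76545000, difference 1.

8749 450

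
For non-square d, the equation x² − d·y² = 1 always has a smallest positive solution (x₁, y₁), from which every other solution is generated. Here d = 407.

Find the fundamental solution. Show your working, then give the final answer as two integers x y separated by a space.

[20; 5,1,2,1,5,40] for √407; ℓ=6 ⇒ convergent index 5
step 0: (20, 1)  from 20·(1,0) + (0,1)
step 1: (101, 5)  from 5·(20,1) + (1,0)
…
step 3: (343, 17)  from 2·(121,6) + (101,5)
step 4: (464, 23)  from 1·(343,17) + (121,6)
step 5: (2663, 132)  from 5·(464,23) + (343,17)
→ (2663, 132).  Check: 2663²=7091569, 407·132²=7091568, difference 1.

2663 132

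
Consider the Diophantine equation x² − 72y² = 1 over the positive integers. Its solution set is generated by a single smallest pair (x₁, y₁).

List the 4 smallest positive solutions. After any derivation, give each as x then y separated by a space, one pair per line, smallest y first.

[8; 2,16] for √72; ℓ=2 ⇒ convergent index 1
k=0  a_k=8  p_k/q_k = 8/1
k=1  a_k=2  p_k/q_k = 17/2
→ (17, 2).  Check: 17²=289, 72·2²=288, difference 1.
k=2:  x_2 = 17·17+72·2·2 = 577,  y_2 = 17·2+2·17 = 68
k=3:  x_3 = 17·577+72·2·68 = 19601,  y_3 = 17·68+2·577 = 2310
k=4:  x_4 = 17·19601+72·2·2310 = 665857,  y_4 = 17·2310+2·19601 = 78472

17 2
577 68
19601 2310
665857 78472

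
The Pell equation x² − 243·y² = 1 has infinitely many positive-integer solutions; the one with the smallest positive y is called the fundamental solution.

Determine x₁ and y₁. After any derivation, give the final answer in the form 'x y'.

70226 4505

d=243: √d = [15; 1,1,2,3,15,3,2,1,1,30] (ℓ=10, even), read p_9/q_9
step 0: (15, 1)  from 15·(1,0) + (0,1)
step 1: (16, 1)  from 1·(15,1) + (1,0)
…
step 3: (78, 5)  from 2·(31,2) + (16,1)
…
step 8: (41325, 2651)  from 1·(28901,1854) + (12424,797)
step 9: (70226, 4505)  from 1·(41325,2651) + (28901,1854)
→ (70226, 4505).  Check: 70226²=4931691076, 243·4505²=4931691075, difference 1.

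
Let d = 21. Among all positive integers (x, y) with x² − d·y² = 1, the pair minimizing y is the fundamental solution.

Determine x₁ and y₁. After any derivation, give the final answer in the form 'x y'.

d=21: √d = [4; 1,1,2,1,1,8] (ℓ=6, even), read p_5/q_5
k=0  a_k=4  p_k/q_k = 4/1
k=1  a_k=1  p_k/q_k = 5/1
…
k=4  a_k=1  p_k/q_k = 32/7
k=5  a_k=1  p_k/q_k = 55/12
fundamental: x₁=55, y₁=12  (since 3025 − 21·144 = 1)

55 12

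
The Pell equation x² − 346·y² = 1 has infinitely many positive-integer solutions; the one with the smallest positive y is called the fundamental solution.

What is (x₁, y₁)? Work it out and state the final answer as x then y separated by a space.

17299 930

d=346: √d = [18; 1,1,1,1,36] (ℓ=5, odd), read p_9/q_9
k=0  a_k=18  p_k/q_k = 18/1
k=1  a_k=1  p_k/q_k = 19/1
…
k=3  a_k=1  p_k/q_k = 56/3
k=4  a_k=1  p_k/q_k = 93/5
…
k=6  a_k=1  p_k/q_k = 3497/188
k=7  a_k=1  p_k/q_k = 6901/371
k=8  a_k=1  p_k/q_k = 10398/559
k=9  a_k=1  p_k/q_k = 17299/930
(x₁, y₁) = (17299, 930);  17299² − 346·930² = 1 ✓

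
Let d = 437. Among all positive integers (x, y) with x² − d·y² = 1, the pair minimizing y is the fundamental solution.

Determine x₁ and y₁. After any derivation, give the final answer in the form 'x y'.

4599 220

√437 → a₀=20, period (1,9,2,9,1,40); ℓ=6 even so k=5
k=0  a_k=20  p_k/q_k = 20/1
…
k=2  a_k=9  p_k/q_k = 209/10
k=3  a_k=2  p_k/q_k = 439/21
k=4  a_k=9  p_k/q_k = 4160/199
k=5  a_k=1  p_k/q_k = 4599/220
(x₁, y₁) = (4599, 220);  4599² − 437·220² = 1 ✓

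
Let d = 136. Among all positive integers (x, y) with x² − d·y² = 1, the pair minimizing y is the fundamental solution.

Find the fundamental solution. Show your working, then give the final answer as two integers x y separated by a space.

35 3

√136 → a₀=11, period (1,1,1,22); ℓ=4 even so k=3
k=0  a_k=11  p_k/q_k = 11/1
k=1  a_k=1  p_k/q_k = 12/1
k=2  a_k=1  p_k/q_k = 23/2
k=3  a_k=1  p_k/q_k = 35/3
(x₁, y₁) = (35, 3);  35² − 136·3² = 1 ✓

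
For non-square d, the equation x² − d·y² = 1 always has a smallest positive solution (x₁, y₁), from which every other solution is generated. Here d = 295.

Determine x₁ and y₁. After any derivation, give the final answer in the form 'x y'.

2024999 117900

[17; 5,1,2,3,2,6,2,3,2,1,5,34] for √295; ℓ=12 ⇒ convergent index 11
k=0  a_k=17  p_k/q_k = 17/1
k=1  a_k=5  p_k/q_k = 86/5
k=2  a_k=1  p_k/q_k = 103/6
k=3  a_k=2  p_k/q_k = 292/17
…
k=5  a_k=2  p_k/q_k = 2250/131
k=6  a_k=6  p_k/q_k = 14479/843
k=7  a_k=2  p_k/q_k = 31208/1817
k=8  a_k=3  p_k/q_k = 108103/6294
…
k=10  a_k=1  p_k/q_k = 355517/20699
k=11  a_k=5  p_k/q_k = 2024999/117900
(x₁, y₁) = (2024999, 117900);  2024999² − 295·117900² = 1 ✓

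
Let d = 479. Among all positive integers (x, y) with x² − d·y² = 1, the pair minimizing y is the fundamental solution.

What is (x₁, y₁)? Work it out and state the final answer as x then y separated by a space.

2989440 136591

√479 → a₀=21, period (1,7,1,3,2,21,2,3,1,7,1,42); ℓ=12 even so k=11
i=0: a=21 ⇒ p=21, q=1
i=1: a=1 ⇒ p=22, q=1
…
i=4: a=3 ⇒ p=766, q=35
i=5: a=2 ⇒ p=1729, q=79
…
i=9: a=1 ⇒ p=340591, q=15562
i=10: a=7 ⇒ p=2648849, q=121029
i=11: a=1 ⇒ p=2989440, q=136591
fundamental: x₁=2989440, y₁=136591  (since 8936751513600 − 479·18657101281 = 1)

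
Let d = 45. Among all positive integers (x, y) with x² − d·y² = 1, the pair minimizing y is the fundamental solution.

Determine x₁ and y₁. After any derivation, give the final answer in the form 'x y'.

161 24

[6; 1,2,2,2,1,12] for √45; ℓ=6 ⇒ convergent index 5
i=0: a=6 ⇒ p=6, q=1
i=1: a=1 ⇒ p=7, q=1
…
i=4: a=2 ⇒ p=114, q=17
i=5: a=1 ⇒ p=161, q=24
→ (161, 24).  Check: 161²=25921, 45·24²=25920, difference 1.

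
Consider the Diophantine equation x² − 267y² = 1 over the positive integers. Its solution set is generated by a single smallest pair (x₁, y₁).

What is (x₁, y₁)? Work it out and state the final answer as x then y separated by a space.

[16; 2,1,15,1,2,32] for √267; ℓ=6 ⇒ convergent index 5
i=0: a=16 ⇒ p=16, q=1
…
i=4: a=1 ⇒ p=817, q=50
i=5: a=2 ⇒ p=2402, q=147
→ (2402, 147).  Check: 2402²=5769604, 267·147²=5769603, difference 1.

2402 147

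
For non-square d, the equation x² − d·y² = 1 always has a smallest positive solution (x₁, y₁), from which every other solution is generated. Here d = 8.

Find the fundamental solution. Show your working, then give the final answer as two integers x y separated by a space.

3 1

[2; 1,4] for √8; ℓ=2 ⇒ convergent index 1
a_0=2:  p_0=2·1+0=2,  q_0=2·0+1=1
a_1=1:  p_1=1·2+1=3,  q_1=1·1+0=1
fundamental: x₁=3, y₁=1  (since 9 − 8·1 = 1)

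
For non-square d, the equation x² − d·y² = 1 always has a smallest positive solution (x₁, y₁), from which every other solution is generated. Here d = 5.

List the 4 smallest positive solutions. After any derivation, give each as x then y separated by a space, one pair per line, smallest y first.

9 4
161 72
2889 1292
51841 23184

√5 = [2; 4, …], period ℓ=1 (odd) → k=1
i=0: a=2 ⇒ p=2, q=1
i=1: a=4 ⇒ p=9, q=4
→ (9, 4).  Check: 9²=81, 5·4²=80, difference 1.
(x_2, y_2) = (9·9 + 5·4·4, 9·4 + 4·9) = (161, 72)
(x_3, y_3) = (9·161 + 5·4·72, 9·72 + 4·161) = (2889, 1292)
(x_4, y_4) = (9·2889 + 5·4·1292, 9·1292 + 4·2889) = (51841, 23184)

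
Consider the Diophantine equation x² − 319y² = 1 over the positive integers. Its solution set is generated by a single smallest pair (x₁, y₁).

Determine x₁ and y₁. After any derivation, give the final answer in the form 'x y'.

√319 → a₀=17, period (1,6,5,1,4,…,6,1,34); ℓ=14 even so k=13
step 0: (17, 1)  from 17·(1,0) + (0,1)
…
step 3: (643, 36)  from 5·(125,7) + (18,1)
…
step 5: (3715, 208)  from 4·(768,43) + (643,36)
…
step 10: (309613, 17335)  from 1·(250816,14043) + (58797,3292)
…
step 12: (11102899, 621643)  from 6·(1798881,100718) + (309613,17335)
step 13: (12901780, 722361)  from 1·(11102899,621643) + (1798881,100718)
(x₁, y₁) = (12901780, 722361);  12901780² − 319·722361² = 1 ✓

12901780 722361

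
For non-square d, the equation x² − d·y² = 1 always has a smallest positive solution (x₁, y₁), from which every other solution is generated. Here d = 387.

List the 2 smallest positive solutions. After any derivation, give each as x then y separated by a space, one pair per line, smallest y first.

[19; 1,2,19,2,1,38] for √387; ℓ=6 ⇒ convergent index 5
k=0  a_k=19  p_k/q_k = 19/1
k=1  a_k=1  p_k/q_k = 20/1
k=2  a_k=2  p_k/q_k = 59/3
k=3  a_k=19  p_k/q_k = 1141/58
k=4  a_k=2  p_k/q_k = 2341/119
k=5  a_k=1  p_k/q_k = 3482/177
fundamental: x₁=3482, y₁=177  (since 12124324 − 387·31329 = 1)
(3482+177√387)^2 = 24248647 + 1232628√387

3482 177
24248647 1232628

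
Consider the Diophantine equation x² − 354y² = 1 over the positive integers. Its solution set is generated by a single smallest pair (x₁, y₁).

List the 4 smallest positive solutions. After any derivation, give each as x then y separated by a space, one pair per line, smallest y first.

d=354: √d = [18; 1,4,2,2,18,2,2,4,1,36] (ℓ=10, even), read p_9/q_9
i=0: a=18 ⇒ p=18, q=1
i=1: a=1 ⇒ p=19, q=1
i=2: a=4 ⇒ p=94, q=5
…
i=4: a=2 ⇒ p=508, q=27
i=5: a=18 ⇒ p=9351, q=497
i=6: a=2 ⇒ p=19210, q=1021
i=7: a=2 ⇒ p=47771, q=2539
i=8: a=4 ⇒ p=210294, q=11177
i=9: a=1 ⇒ p=258065, q=13716
fundamental: x₁=258065, y₁=13716  (since 66597544225 − 354·188128656 = 1)
k=2:  x_2 = 258065·258065+354·13716·13716 = 133195088449,  y_2 = 258065·13716+13716·258065 = 7079239080
k=3:  x_3 = 258065·133195088449+354·13716·7079239080 = 68745981000924305,  y_3 = 258065·7079239080+13716·133195088449 = 3653807666346684
k=4:  x_4 = 258065·68745981000924305+354·13716·3653807666346684 = 35481863173873866451201,  y_4 = 258065·3653807666346684+13716·68745981000924305 = 1885839750824434773840

258065 13716
133195088449 7079239080
68745981000924305 3653807666346684
35481863173873866451201 1885839750824434773840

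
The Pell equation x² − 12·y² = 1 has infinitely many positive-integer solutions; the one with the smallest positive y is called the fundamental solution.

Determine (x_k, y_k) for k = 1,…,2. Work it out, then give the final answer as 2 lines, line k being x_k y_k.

7 2
97 28

d=12: √d = [3; 2,6] (ℓ=2, even), read p_1/q_1
k=0  a_k=3  p_k/q_k = 3/1
k=1  a_k=2  p_k/q_k = 7/2
fundamental: x₁=7, y₁=2  (since 49 − 12·4 = 1)
(x_2, y_2) = (7·7 + 12·2·2, 7·2 + 2·7) = (97, 28)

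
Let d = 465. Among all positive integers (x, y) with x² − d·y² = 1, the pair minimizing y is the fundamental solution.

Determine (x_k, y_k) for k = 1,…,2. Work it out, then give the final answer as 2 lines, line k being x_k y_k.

d=465: √d = [21; 1,1,3,2,2,2,3,1,1,42] (ℓ=10, even), read p_9/q_9
a_0=21:  p_0=21·1+0=21,  q_0=21·0+1=1
…
a_2=1:  p_2=1·22+21=43,  q_2=1·1+1=2
a_3=3:  p_3=3·43+22=151,  q_3=3·2+1=7
…
a_6=2:  p_6=2·841+345=2027,  q_6=2·39+16=94
a_7=3:  p_7=3·2027+841=6922,  q_7=3·94+39=321
a_8=1:  p_8=1·6922+2027=8949,  q_8=1·321+94=415
a_9=1:  p_9=1·8949+6922=15871,  q_9=1·415+321=736
→ (15871, 736).  Check: 15871²=251888641, 465·736²=251888640, difference 1.
k=2:  x_2 = 15871·15871+465·736·736 = 503777281,  y_2 = 15871·736+736·15871 = 23362112

15871 736
503777281 23362112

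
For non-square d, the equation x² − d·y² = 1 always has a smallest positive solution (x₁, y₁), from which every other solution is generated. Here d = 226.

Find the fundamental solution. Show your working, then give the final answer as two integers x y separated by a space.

451 30

√226 → a₀=15, period (30); ℓ=1 odd so k=1
step 0: (15, 1)  from 15·(1,0) + (0,1)
step 1: (451, 30)  from 30·(15,1) + (1,0)
→ (451, 30).  Check: 451²=203401, 226·30²=203400, difference 1.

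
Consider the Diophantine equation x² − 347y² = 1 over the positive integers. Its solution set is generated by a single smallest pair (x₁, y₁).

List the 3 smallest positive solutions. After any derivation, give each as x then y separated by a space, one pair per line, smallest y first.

641602 34443
823306252807 44197395372
1056469876826312026 56714274530897445

[18; 1,1,1,2,4,…,1,1,36] for √347; ℓ=14 ⇒ convergent index 13
step 0: (18, 1)  from 18·(1,0) + (0,1)
…
step 3: (56, 3)  from 1·(37,2) + (19,1)
step 4: (149, 8)  from 2·(56,3) + (37,2)
step 5: (652, 35)  from 4·(149,8) + (56,3)
step 6: (801, 43)  from 1·(652,35) + (149,8)
…
step 9: (74549, 4002)  from 4·(15070,809) + (14269,766)
step 10: (164168, 8813)  from 2·(74549,4002) + (15070,809)
step 11: (238717, 12815)  from 1·(164168,8813) + (74549,4002)
step 12: (402885, 21628)  from 1·(238717,12815) + (164168,8813)
step 13: (641602, 34443)  from 1·(402885,21628) + (238717,12815)
fundamental: x₁=641602, y₁=34443  (since 411653126404 − 347·1186320249 = 1)
(641602+34443√347)^2 = 823306252807 + 44197395372√347
(641602+34443√347)^3 = 1056469876826312026 + 56714274530897445√347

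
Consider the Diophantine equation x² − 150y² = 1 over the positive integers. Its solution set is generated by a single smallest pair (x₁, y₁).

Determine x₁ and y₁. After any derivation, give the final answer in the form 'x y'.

d=150: √d = [12; 4,24] (ℓ=2, even), read p_1/q_1
a_0=12:  p_0=12·1+0=12,  q_0=12·0+1=1
a_1=4:  p_1=4·12+1=49,  q_1=4·1+0=4
→ (49, 4).  Check: 49²=2401, 150·4²=2400, difference 1.

49 4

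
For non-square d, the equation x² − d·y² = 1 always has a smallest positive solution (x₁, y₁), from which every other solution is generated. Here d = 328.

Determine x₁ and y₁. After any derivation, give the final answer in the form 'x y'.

163 9

√328 → a₀=18, period (9,36); ℓ=2 even so k=1
k=0  a_k=18  p_k/q_k = 18/1
k=1  a_k=9  p_k/q_k = 163/9
(x₁, y₁) = (163, 9);  163² − 328·9² = 1 ✓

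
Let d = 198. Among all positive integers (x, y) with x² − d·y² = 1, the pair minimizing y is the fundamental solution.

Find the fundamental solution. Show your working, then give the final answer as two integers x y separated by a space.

d=198: √d = [14; 14,28] (ℓ=2, even), read p_1/q_1
a_0=14:  p_0=14·1+0=14,  q_0=14·0+1=1
a_1=14:  p_1=14·14+1=197,  q_1=14·1+0=14
(x₁, y₁) = (197, 14);  197² − 198·14² = 1 ✓

197 14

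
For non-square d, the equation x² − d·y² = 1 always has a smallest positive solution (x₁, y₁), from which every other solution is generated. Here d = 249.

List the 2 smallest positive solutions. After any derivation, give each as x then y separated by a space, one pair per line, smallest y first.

8553815 542076
146335502108449 9273635639880

√249 → a₀=15, period (1,3,1,1,5,…,3,1,30); ℓ=16 even so k=15
i=0: a=15 ⇒ p=15, q=1
…
i=2: a=3 ⇒ p=63, q=4
…
i=4: a=1 ⇒ p=142, q=9
i=5: a=5 ⇒ p=789, q=50
…
i=7: a=3 ⇒ p=3582, q=227
i=8: a=10 ⇒ p=36751, q=2329
…
i=11: a=5 ⇒ p=866765, q=54929
i=12: a=1 ⇒ p=1017351, q=64472
…
i=14: a=3 ⇒ p=6669699, q=422675
i=15: a=1 ⇒ p=8553815, q=542076
→ (8553815, 542076).  Check: 8553815²=73167751054225, 249·542076²=73167751054224, difference 1.
n=2: (8553815,542076)∘(8553815,542076) = (8553815·8553815+249·542076·542076, 8553815·542076+542076·8553815) = (146335502108449,9273635639880)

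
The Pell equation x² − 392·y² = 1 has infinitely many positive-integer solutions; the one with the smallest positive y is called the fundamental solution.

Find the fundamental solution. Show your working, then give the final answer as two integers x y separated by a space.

99 5

[19; 1,3,1,38] for √392; ℓ=4 ⇒ convergent index 3
i=0: a=19 ⇒ p=19, q=1
i=1: a=1 ⇒ p=20, q=1
i=2: a=3 ⇒ p=79, q=4
i=3: a=1 ⇒ p=99, q=5
→ (99, 5).  Check: 99²=9801, 392·5²=9800, difference 1.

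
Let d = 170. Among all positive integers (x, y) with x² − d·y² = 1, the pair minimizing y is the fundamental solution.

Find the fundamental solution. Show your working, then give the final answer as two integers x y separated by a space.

√170 → a₀=13, period (26); ℓ=1 odd so k=1
step 0: (13, 1)  from 13·(1,0) + (0,1)
step 1: (339, 26)  from 26·(13,1) + (1,0)
fundamental: x₁=339, y₁=26  (since 114921 − 170·676 = 1)

339 26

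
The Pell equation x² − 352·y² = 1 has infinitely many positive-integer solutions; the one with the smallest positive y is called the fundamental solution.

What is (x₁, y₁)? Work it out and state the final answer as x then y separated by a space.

77617 4137

√352 → a₀=18, period (1,3,5,9,5,3,1,36); ℓ=8 even so k=7
k=0  a_k=18  p_k/q_k = 18/1
k=1  a_k=1  p_k/q_k = 19/1
…
k=3  a_k=5  p_k/q_k = 394/21
…
k=6  a_k=3  p_k/q_k = 59118/3151
k=7  a_k=1  p_k/q_k = 77617/4137
fundamental: x₁=77617, y₁=4137  (since 6024398689 − 352·17114769 = 1)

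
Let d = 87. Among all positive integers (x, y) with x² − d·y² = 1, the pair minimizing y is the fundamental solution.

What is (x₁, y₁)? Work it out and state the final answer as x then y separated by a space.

28 3

d=87: √d = [9; 3,18] (ℓ=2, even), read p_1/q_1
k=0  a_k=9  p_k/q_k = 9/1
k=1  a_k=3  p_k/q_k = 28/3
→ (28, 3).  Check: 28²=784, 87·3²=783, difference 1.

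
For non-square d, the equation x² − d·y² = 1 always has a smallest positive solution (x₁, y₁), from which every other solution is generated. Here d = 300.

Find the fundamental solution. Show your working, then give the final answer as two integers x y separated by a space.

[17; 3,8,3,34] for √300; ℓ=4 ⇒ convergent index 3
a_0=17:  p_0=17·1+0=17,  q_0=17·0+1=1
a_1=3:  p_1=3·17+1=52,  q_1=3·1+0=3
a_2=8:  p_2=8·52+17=433,  q_2=8·3+1=25
a_3=3:  p_3=3·433+52=1351,  q_3=3·25+3=78
→ (1351, 78).  Check: 1351²=1825201, 300·78²=1825200, difference 1.

1351 78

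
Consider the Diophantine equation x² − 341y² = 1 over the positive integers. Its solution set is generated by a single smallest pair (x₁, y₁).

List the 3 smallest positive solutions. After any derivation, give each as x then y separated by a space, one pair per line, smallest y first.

d=341: √d = [18; 2,6,1,8,2,…,6,2,36] (ℓ=14, even), read p_13/q_13
i=0: a=18 ⇒ p=18, q=1
…
i=9: a=2 ⇒ p=76727, q=4155
…
i=11: a=1 ⇒ p=718667, q=38918
i=12: a=6 ⇒ p=4953942, q=268271
i=13: a=2 ⇒ p=10626551, q=575460
fundamental: x₁=10626551, y₁=575460  (since 112923586155601 − 341·331154211600 = 1)
n=2: (10626551,575460)∘(10626551,575460) = (10626551·10626551+341·575460·575460, 10626551·575460+575460·10626551) = (225847172311201,12230310076920)
n=3: (225847172311201,12230310076920)∘(10626551,575460) = (10626551·225847172311201+341·575460·12230310076920, 10626551·12230310076920+575460·225847172311201) = (4799952989541519968951,259932027556408030380)

10626551 575460
225847172311201 12230310076920
4799952989541519968951 259932027556408030380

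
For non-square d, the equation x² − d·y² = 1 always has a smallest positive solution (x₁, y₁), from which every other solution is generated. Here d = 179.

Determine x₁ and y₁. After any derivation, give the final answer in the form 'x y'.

√179 → a₀=13, period (2,1,1,1,3,…,1,2,26); ℓ=14 even so k=13
a_0=13:  p_0=13·1+0=13,  q_0=13·0+1=1
a_1=2:  p_1=2·13+1=27,  q_1=2·1+0=2
a_2=1:  p_2=1·27+13=40,  q_2=1·2+1=3
…
a_4=1:  p_4=1·67+40=107,  q_4=1·5+3=8
a_5=3:  p_5=3·107+67=388,  q_5=3·8+5=29
a_6=5:  p_6=5·388+107=2047,  q_6=5·29+8=153
a_7=13:  p_7=13·2047+388=26999,  q_7=13·153+29=2018
…
a_10=1:  p_10=1·438125+137042=575167,  q_10=1·32747+10243=42990
a_11=1:  p_11=1·575167+438125=1013292,  q_11=1·42990+32747=75737
a_12=1:  p_12=1·1013292+575167=1588459,  q_12=1·75737+42990=118727
a_13=2:  p_13=2·1588459+1013292=4190210,  q_13=2·118727+75737=313191
→ (4190210, 313191).  Check: 4190210²=17557859844100, 179·313191²=17557859844099, difference 1.

4190210 313191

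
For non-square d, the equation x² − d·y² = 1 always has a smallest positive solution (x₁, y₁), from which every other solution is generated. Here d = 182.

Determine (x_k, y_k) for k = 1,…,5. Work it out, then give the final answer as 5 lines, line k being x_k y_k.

d=182: √d = [13; 2,26] (ℓ=2, even), read p_1/q_1
k=0  a_k=13  p_k/q_k = 13/1
k=1  a_k=2  p_k/q_k = 27/2
(x₁, y₁) = (27, 2);  27² − 182·2² = 1 ✓
(27+2√182)^2 = 1457 + 108√182
(27+2√182)^3 = 78651 + 5830√182
(27+2√182)^4 = 4245697 + 314712√182
(27+2√182)^5 = 229188987 + 16988618√182

27 2
1457 108
78651 5830
4245697 314712
229188987 16988618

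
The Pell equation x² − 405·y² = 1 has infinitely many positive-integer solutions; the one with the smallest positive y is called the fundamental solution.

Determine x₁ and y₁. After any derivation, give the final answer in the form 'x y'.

d=405: √d = [20; 8,40] (ℓ=2, even), read p_1/q_1
step 0: (20, 1)  from 20·(1,0) + (0,1)
step 1: (161, 8)  from 8·(20,1) + (1,0)
fundamental: x₁=161, y₁=8  (since 25921 − 405·64 = 1)

161 8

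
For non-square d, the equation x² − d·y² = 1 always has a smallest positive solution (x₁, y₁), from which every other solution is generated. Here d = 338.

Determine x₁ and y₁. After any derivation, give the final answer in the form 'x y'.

[18; 2,1,1,2,36] for √338; ℓ=5 ⇒ convergent index 9
k=0  a_k=18  p_k/q_k = 18/1
…
k=6  a_k=2  p_k/q_k = 17631/959
…
k=8  a_k=1  p_k/q_k = 43958/2391
k=9  a_k=2  p_k/q_k = 114243/6214
(x₁, y₁) = (114243, 6214);  114243² − 338·6214² = 1 ✓

114243 6214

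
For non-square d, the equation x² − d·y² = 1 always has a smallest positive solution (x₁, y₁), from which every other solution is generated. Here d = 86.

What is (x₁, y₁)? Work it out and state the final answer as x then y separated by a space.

10405 1122

d=86: √d = [9; 3,1,1,1,8,1,1,1,3,18] (ℓ=10, even), read p_9/q_9
step 0: (9, 1)  from 9·(1,0) + (0,1)
…
step 4: (102, 11)  from 1·(65,7) + (37,4)
…
step 6: (983, 106)  from 1·(881,95) + (102,11)
…
step 8: (2847, 307)  from 1·(1864,201) + (983,106)
step 9: (10405, 1122)  from 3·(2847,307) + (1864,201)
→ (10405, 1122).  Check: 10405²=108264025, 86·1122²=108264024, difference 1.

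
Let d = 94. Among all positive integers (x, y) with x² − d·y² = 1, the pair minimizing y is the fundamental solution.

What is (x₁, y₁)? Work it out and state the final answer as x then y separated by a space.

2143295 221064

d=94: √d = [9; 1,2,3,1,1,…,2,1,18] (ℓ=16, even), read p_15/q_15
a_0=9:  p_0=9·1+0=9,  q_0=9·0+1=1
a_1=1:  p_1=1·9+1=10,  q_1=1·1+0=1
…
a_3=3:  p_3=3·29+10=97,  q_3=3·3+1=10
a_4=1:  p_4=1·97+29=126,  q_4=1·10+3=13
…
a_7=1:  p_7=1·1241+223=1464,  q_7=1·128+23=151
…
a_10=5:  p_10=5·14417+12953=85038,  q_10=5·1487+1336=8771
…
a_13=3:  p_13=3·184493+99455=652934,  q_13=3·19029+10258=67345
a_14=2:  p_14=2·652934+184493=1490361,  q_14=2·67345+19029=153719
a_15=1:  p_15=1·1490361+652934=2143295,  q_15=1·153719+67345=221064
(x₁, y₁) = (2143295, 221064);  2143295² − 94·221064² = 1 ✓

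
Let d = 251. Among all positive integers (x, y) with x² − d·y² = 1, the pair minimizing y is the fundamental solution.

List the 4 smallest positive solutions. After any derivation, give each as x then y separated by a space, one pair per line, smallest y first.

3674890 231957
27009633024199 1704832919460
198514860608593651330 12530146894788486843
1459040552203802437039183201 92093823044376819996025080

√251 = [15; 1,5,2,1,2,…,5,1,30, …], period ℓ=14 (even) → k=13
i=0: a=15 ⇒ p=15, q=1
i=1: a=1 ⇒ p=16, q=1
…
i=4: a=1 ⇒ p=301, q=19
…
i=7: a=15 ⇒ p=29563, q=1866
…
i=9: a=2 ⇒ p=151649, q=9572
…
i=12: a=5 ⇒ p=3097857, q=195535
i=13: a=1 ⇒ p=3674890, q=231957
fundamental: x₁=3674890, y₁=231957  (since 13504816512100 − 251·53804049849 = 1)
(3674890+231957√251)^2 = 27009633024199 + 1704832919460√251
(3674890+231957√251)^3 = 198514860608593651330 + 12530146894788486843√251
(3674890+231957√251)^4 = 1459040552203802437039183201 + 92093823044376819996025080√251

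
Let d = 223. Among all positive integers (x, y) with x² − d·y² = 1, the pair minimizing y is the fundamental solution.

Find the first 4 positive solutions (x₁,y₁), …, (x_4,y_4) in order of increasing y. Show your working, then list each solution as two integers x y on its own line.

224 15
100351 6720
44957024 3010545
20140646401 1348717440

√223 = [14; 1,13,1,28, …], period ℓ=4 (even) → k=3
step 0: (14, 1)  from 14·(1,0) + (0,1)
step 1: (15, 1)  from 1·(14,1) + (1,0)
step 2: (209, 14)  from 13·(15,1) + (14,1)
step 3: (224, 15)  from 1·(209,14) + (15,1)
(x₁, y₁) = (224, 15);  224² − 223·15² = 1 ✓
n=2: (224,15)∘(224,15) = (224·224+223·15·15, 224·15+15·224) = (100351,6720)
n=3: (100351,6720)∘(224,15) = (224·100351+223·15·6720, 224·6720+15·100351) = (44957024,3010545)
n=4: (44957024,3010545)∘(224,15) = (224·44957024+223·15·3010545, 224·3010545+15·44957024) = (20140646401,1348717440)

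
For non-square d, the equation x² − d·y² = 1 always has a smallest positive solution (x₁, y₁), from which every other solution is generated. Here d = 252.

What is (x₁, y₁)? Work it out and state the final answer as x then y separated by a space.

√252 = [15; 1,6,1,30, …], period ℓ=4 (even) → k=3
step 0: (15, 1)  from 15·(1,0) + (0,1)
…
step 2: (111, 7)  from 6·(16,1) + (15,1)
step 3: (127, 8)  from 1·(111,7) + (16,1)
→ (127, 8).  Check: 127²=16129, 252·8²=16128, difference 1.

127 8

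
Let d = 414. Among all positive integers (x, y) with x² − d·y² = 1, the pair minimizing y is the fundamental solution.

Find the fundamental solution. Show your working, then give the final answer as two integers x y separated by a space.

24335 1196

√414 → a₀=20, period (2,1,7,2,7,1,2,40); ℓ=8 even so k=7
k=0  a_k=20  p_k/q_k = 20/1
k=1  a_k=2  p_k/q_k = 41/2
…
k=3  a_k=7  p_k/q_k = 468/23
k=4  a_k=2  p_k/q_k = 997/49
k=5  a_k=7  p_k/q_k = 7447/366
k=6  a_k=1  p_k/q_k = 8444/415
k=7  a_k=2  p_k/q_k = 24335/1196
(x₁, y₁) = (24335, 1196);  24335² − 414·1196² = 1 ✓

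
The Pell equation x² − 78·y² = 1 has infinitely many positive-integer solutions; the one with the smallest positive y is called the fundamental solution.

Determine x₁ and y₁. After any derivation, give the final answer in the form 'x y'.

53 6

√78 → a₀=8, period (1,4,1,16); ℓ=4 even so k=3
i=0: a=8 ⇒ p=8, q=1
i=1: a=1 ⇒ p=9, q=1
i=2: a=4 ⇒ p=44, q=5
i=3: a=1 ⇒ p=53, q=6
→ (53, 6).  Check: 53²=2809, 78·6²=2808, difference 1.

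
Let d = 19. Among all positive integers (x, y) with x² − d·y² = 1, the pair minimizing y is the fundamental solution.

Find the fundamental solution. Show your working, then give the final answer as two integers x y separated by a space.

170 39

√19 → a₀=4, period (2,1,3,1,2,8); ℓ=6 even so k=5
k=0  a_k=4  p_k/q_k = 4/1
…
k=2  a_k=1  p_k/q_k = 13/3
k=3  a_k=3  p_k/q_k = 48/11
k=4  a_k=1  p_k/q_k = 61/14
k=5  a_k=2  p_k/q_k = 170/39
→ (170, 39).  Check: 170²=28900, 19·39²=28899, difference 1.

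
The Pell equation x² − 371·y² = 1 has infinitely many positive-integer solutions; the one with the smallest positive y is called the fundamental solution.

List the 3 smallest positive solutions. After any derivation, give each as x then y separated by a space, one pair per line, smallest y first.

√371 → a₀=19, period (3,1,4,1,3,38); ℓ=6 even so k=5
step 0: (19, 1)  from 19·(1,0) + (0,1)
…
step 4: (443, 23)  from 1·(366,19) + (77,4)
step 5: (1695, 88)  from 3·(443,23) + (366,19)
(x₁, y₁) = (1695, 88);  1695² − 371·88² = 1 ✓
k=2:  x_2 = 1695·1695+371·88·88 = 5746049,  y_2 = 1695·88+88·1695 = 298320
k=3:  x_3 = 1695·5746049+371·88·298320 = 19479104415,  y_3 = 1695·298320+88·5746049 = 1011304712

1695 88
5746049 298320
19479104415 1011304712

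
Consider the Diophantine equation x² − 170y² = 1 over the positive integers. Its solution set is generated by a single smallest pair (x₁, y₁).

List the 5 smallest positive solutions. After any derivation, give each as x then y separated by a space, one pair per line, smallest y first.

√170 = [13; 26, …], period ℓ=1 (odd) → k=1
i=0: a=13 ⇒ p=13, q=1
i=1: a=26 ⇒ p=339, q=26
(x₁, y₁) = (339, 26);  339² − 170·26² = 1 ✓
(339+26√170)^2 = 229841 + 17628√170
(339+26√170)^3 = 155831859 + 11951758√170
(339+26√170)^4 = 105653770561 + 8103274296√170
(339+26√170)^5 = 71633100608499 + 5494008020930√170

339 26
229841 17628
155831859 11951758
105653770561 8103274296
71633100608499 5494008020930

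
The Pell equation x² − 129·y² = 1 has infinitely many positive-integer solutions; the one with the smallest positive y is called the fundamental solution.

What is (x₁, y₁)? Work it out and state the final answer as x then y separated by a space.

16855 1484

d=129: √d = [11; 2,1,3,1,6,1,3,1,2,22] (ℓ=10, even), read p_9/q_9
i=0: a=11 ⇒ p=11, q=1
i=1: a=2 ⇒ p=23, q=2
i=2: a=1 ⇒ p=34, q=3
…
i=7: a=3 ⇒ p=4793, q=422
i=8: a=1 ⇒ p=6031, q=531
i=9: a=2 ⇒ p=16855, q=1484
→ (16855, 1484).  Check: 16855²=284091025, 129·1484²=284091024, difference 1.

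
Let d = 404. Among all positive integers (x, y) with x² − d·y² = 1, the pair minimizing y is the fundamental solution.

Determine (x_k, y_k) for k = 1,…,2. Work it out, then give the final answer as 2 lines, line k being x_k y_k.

√404 = [20; 10,40, …], period ℓ=2 (even) → k=1
k=0  a_k=20  p_k/q_k = 20/1
k=1  a_k=10  p_k/q_k = 201/10
→ (201, 10).  Check: 201²=40401, 404·10²=40400, difference 1.
k=2:  x_2 = 201·201+404·10·10 = 80801,  y_2 = 201·10+10·201 = 4020

201 10
80801 4020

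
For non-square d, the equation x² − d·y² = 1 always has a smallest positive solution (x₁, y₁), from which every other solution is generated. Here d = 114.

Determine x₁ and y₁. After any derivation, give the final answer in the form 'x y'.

√114 = [10; 1,2,10,2,1,20, …], period ℓ=6 (even) → k=5
i=0: a=10 ⇒ p=10, q=1
…
i=3: a=10 ⇒ p=331, q=31
i=4: a=2 ⇒ p=694, q=65
i=5: a=1 ⇒ p=1025, q=96
(x₁, y₁) = (1025, 96);  1025² − 114·96² = 1 ✓

1025 96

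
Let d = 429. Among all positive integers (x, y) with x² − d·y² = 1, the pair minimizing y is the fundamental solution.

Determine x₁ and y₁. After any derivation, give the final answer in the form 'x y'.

1524095 73584

√429 = [20; 1,2,2,9,1,12,1,9,2,2,1,40, …], period ℓ=12 (even) → k=11
k=0  a_k=20  p_k/q_k = 20/1
k=1  a_k=1  p_k/q_k = 21/1
k=2  a_k=2  p_k/q_k = 62/3
k=3  a_k=2  p_k/q_k = 145/7
k=4  a_k=9  p_k/q_k = 1367/66
k=5  a_k=1  p_k/q_k = 1512/73
k=6  a_k=12  p_k/q_k = 19511/942
k=7  a_k=1  p_k/q_k = 21023/1015
k=8  a_k=9  p_k/q_k = 208718/10077
k=9  a_k=2  p_k/q_k = 438459/21169
k=10  a_k=2  p_k/q_k = 1085636/52415
k=11  a_k=1  p_k/q_k = 1524095/73584
→ (1524095, 73584).  Check: 1524095²=2322865569025, 429·73584²=2322865569024, difference 1.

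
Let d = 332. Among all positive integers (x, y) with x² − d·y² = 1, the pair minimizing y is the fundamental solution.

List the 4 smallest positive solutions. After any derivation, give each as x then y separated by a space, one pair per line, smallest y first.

13447 738
361643617 19847772
9726043422151 533785979430
261572211433685377 14355640110942648

d=332: √d = [18; 4,1,1,8,1,1,4,36] (ℓ=8, even), read p_7/q_7
step 0: (18, 1)  from 18·(1,0) + (0,1)
…
step 2: (91, 5)  from 1·(73,4) + (18,1)
step 3: (164, 9)  from 1·(91,5) + (73,4)
…
step 6: (2970, 163)  from 1·(1567,86) + (1403,77)
step 7: (13447, 738)  from 4·(2970,163) + (1567,86)
fundamental: x₁=13447, y₁=738  (since 180821809 − 332·544644 = 1)
(x_2, y_2) = (13447·13447 + 332·738·738, 13447·738 + 738·13447) = (361643617, 19847772)
(x_3, y_3) = (13447·361643617 + 332·738·19847772, 13447·19847772 + 738·361643617) = (9726043422151, 533785979430)
(x_4, y_4) = (13447·9726043422151 + 332·738·533785979430, 13447·533785979430 + 738·9726043422151) = (261572211433685377, 14355640110942648)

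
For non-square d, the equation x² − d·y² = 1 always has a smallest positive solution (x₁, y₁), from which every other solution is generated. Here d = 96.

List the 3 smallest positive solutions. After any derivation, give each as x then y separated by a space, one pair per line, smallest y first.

[9; 1,3,1,18] for √96; ℓ=4 ⇒ convergent index 3
k=0  a_k=9  p_k/q_k = 9/1
k=1  a_k=1  p_k/q_k = 10/1
k=2  a_k=3  p_k/q_k = 39/4
k=3  a_k=1  p_k/q_k = 49/5
(x₁, y₁) = (49, 5);  49² − 96·5² = 1 ✓
n=2: (49,5)∘(49,5) = (49·49+96·5·5, 49·5+5·49) = (4801,490)
n=3: (4801,490)∘(49,5) = (49·4801+96·5·490, 49·490+5·4801) = (470449,48015)

49 5
4801 490
470449 48015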